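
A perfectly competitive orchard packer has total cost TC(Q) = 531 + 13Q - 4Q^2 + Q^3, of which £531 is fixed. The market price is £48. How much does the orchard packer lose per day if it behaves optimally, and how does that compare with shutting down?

AVC = 13 - 4Q + Q^2 has its minimum £9 at Q = 2; price £48 clears that bar, so the firm operates.
MC = 13 - 8Q + 3Q^2. Setting P = MC and taking the root on the rising branch gives Q* = 5.
TR = 48·5 = 240. TC = 531 + 90 = 621. Profit = 240 − 621 = -£381.
That loss of £381 beats the £531 the firm would lose by shutting down; producing recovers £150 of fixed cost.

Profit = -£381 at Q = 5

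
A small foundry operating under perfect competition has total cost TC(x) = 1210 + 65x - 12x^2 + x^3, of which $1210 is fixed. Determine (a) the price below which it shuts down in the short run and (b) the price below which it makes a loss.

Shutdown price = $29; break-even price = $164

AVC = 65 - 12x + x^2; minimized at x = 6, giving min AVC = $29. That is the shutdown price.
ATC = 1210/x + 65 - 12x + x^2. Setting dATC/dx = −1210/x^2 − 12 + 2x = 0 gives x = 11 (since 2·11^3 − 12·11^2 = 1210).
min ATC = 1210/11 + 65 − 12·11 + 11^2 = $164. That is the break-even price.
For $29 ≤ P < $164 the firm produces at a loss; below $29 it shuts down.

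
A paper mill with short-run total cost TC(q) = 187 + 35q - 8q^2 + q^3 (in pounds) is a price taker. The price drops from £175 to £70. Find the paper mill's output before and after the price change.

Output falls from 10 to 7

AVC = 35 - 8q + q^2, minimized at q = 4 where min AVC = £19. MC = 35 - 16q + 3q^2.
At P = £175 ≥ min AVC, set P = MC on the rising branch: q = 10.
At P = £70 ≥ min AVC, set P = MC: q = 7. The firm stays open but cuts output.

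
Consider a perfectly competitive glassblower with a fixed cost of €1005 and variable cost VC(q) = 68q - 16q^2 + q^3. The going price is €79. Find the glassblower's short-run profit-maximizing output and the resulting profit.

Profit = -€279 at q = 11

AVC = 68 - 16q + q^2; min AVC = €4 at q = 8. Since P = €79 ≥ min AVC, the firm produces.
With MC = 68 - 32q + 3q^2, P = MC on the upward-sloping part at q* = 11.
TR = 79·11 = 869. TC = 1005 + 143 = 1148. Profit = 869 − 1148 = -€279.
By producing, the firm covers all variable cost plus €726 of fixed cost; shutting down would lose the full €1005.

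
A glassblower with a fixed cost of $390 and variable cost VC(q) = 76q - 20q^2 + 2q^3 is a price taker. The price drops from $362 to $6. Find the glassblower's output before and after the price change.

MC = 76 - 40q + 6q^2; the shutdown threshold is min AVC = $26 (at q = 5).
At P = $362 ≥ min AVC, set P = MC on the rising branch: q = 11.
At P = $6 < min AVC = $26, price no longer covers variable cost at any output, so the firm shuts down: q = 0.

Output falls from 11 to 0 (the firm shuts down)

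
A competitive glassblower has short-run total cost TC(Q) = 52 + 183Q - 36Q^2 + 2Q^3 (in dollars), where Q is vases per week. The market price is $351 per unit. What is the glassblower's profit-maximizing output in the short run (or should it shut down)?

Produce at Q = 14

Variable cost is VC = 183Q - 36Q^2 + 2Q^3, so AVC = VC/Q = 183 - 36Q + 2Q^2 and MC = dTC/dQ = 183 - 72Q + 6Q^2.
The AVC parabola has its vertex at Q = 36/4 = 9, where AVC = 183 - 36·9 + 2·9^2 = $21.
P = $351 exceeds min AVC = $21, so the firm stays open.
Set P = MC: 351 = 183 - 72Q + 6Q^2 → -168 - 72Q + 6Q^2 = 0. The roots are Q = -2 and Q = 14; the profit-maximizing output is on the rising part of MC, so Q* = 14.
Check: AVC at Q = 14 is $71 ≤ P, so revenue covers variable cost.
Profit = P·Q − TC = 351·14 − 1046 = $3868.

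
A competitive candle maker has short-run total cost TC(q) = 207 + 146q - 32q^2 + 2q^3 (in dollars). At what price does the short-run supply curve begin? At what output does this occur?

$18 per unit, at q = 8

Short-run supply begins at min AVC. From VC = 146q - 32q^2 + 2q^3, AVC = 146 - 32q + 2q^2.
dAVC/dq = -32 + 4q = 0 gives q = 8. min AVC = 146 - 32·8 + 2·8^2 = 18.
So the shutdown price is $18.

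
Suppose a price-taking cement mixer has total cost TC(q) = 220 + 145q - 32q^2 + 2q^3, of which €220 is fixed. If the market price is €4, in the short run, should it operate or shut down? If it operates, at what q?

Shut down

Strip out fixed cost: VC = 145q - 32q^2 + 2q^3. Then AVC = 145 - 32q + 2q^2 and MC = 145 - 64q + 6q^2.
AVC is minimized where dAVC/dq = -32 + 4q = 0, at q = 8; min AVC = 145 - 32·8 + 2·8^2 = €17.
Since P = €4 < min AVC = €17, price fails to cover variable cost at any output.
Shutting down limits the loss to fixed cost, €220.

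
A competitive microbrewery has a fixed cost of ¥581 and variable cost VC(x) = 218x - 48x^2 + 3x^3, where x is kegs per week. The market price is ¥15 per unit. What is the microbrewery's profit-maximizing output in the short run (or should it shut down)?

Shut down

From TC, MC = TC'(x) = 218 - 96x + 9x^2 and AVC = VC/x = 218 - 48x + 3x^2.
AVC is minimized where dAVC/dx = -48 + 6x = 0, at x = 8; min AVC = 218 - 48·8 + 3·8^2 = ¥26.
Since P = ¥15 < min AVC = ¥26, price fails to cover variable cost at any output.
Shutting down limits the loss to fixed cost, ¥581.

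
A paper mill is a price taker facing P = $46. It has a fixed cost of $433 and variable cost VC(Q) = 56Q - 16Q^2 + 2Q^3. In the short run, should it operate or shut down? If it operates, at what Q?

Strip out fixed cost: VC = 56Q - 16Q^2 + 2Q^3. Then AVC = 56 - 16Q + 2Q^2 and MC = 56 - 32Q + 6Q^2.
The AVC parabola has its vertex at Q = 16/4 = 4, where AVC = 56 - 16·4 + 2·4^2 = $24.
Since P = $46 ≥ min AVC = $24, price covers variable cost and the firm should produce.
P = MC gives 10 - 32Q + 6Q^2 = 0, with roots 1/3 and 5. Take the larger (rising MC): Q* = 5.
Check: AVC at Q = 5 is $26 ≤ P, so revenue covers variable cost.
Profit = P·Q − TC = 46·5 − 563 = -$333, a loss, but smaller than the $433 fixed cost the firm would lose by shutting down.

Produce at Q = 5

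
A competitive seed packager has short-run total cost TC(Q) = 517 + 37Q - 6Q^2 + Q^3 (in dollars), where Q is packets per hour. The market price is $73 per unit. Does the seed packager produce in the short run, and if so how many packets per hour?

From TC, MC = TC'(Q) = 37 - 12Q + 3Q^2 and AVC = VC/Q = 37 - 6Q + Q^2.
AVC hits its minimum where MC = AVC, at Q = 3, giving min AVC = 37 - 6·3 + 3^2 = $28.
Because $73 ≥ $28, revenue can cover variable cost; the firm operates.
Solving P = MC: -36 - 12Q + 3Q^2 = 0 ⇒ Q = -2 or 6. On the upward-sloping branch, Q* = 6.
Check: AVC at Q = 6 is $37 ≤ P, so revenue covers variable cost.
Profit = P·Q − TC = 73·6 − 739 = -$301, a loss, but smaller than the $517 fixed cost the firm would lose by shutting down.

Produce at Q = 6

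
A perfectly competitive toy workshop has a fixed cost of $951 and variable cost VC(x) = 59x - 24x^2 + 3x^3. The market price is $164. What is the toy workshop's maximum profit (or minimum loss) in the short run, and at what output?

AVC = 59 - 24x + 3x^2; min AVC = $11 at x = 4. Since P = $164 ≥ min AVC, the firm produces.
With MC = 59 - 48x + 9x^2, P = MC on the upward-sloping part at x* = 7.
TR = 164·7 = 1148. TC = 951 + 266 = 1217. Profit = 1148 − 1217 = -$69.
That loss of $69 beats the $951 the firm would lose by shutting down; producing recovers $882 of fixed cost.

Profit = -$69 at x = 7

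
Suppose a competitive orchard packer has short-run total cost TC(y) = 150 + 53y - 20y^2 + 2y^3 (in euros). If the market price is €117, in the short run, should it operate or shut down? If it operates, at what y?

From TC, MC = TC'(y) = 53 - 40y + 6y^2 and AVC = VC/y = 53 - 20y + 2y^2.
AVC hits its minimum where MC = AVC, at y = 5, giving min AVC = 53 - 20·5 + 2·5^2 = €3.
Because €117 ≥ €3, revenue can cover variable cost; the firm operates.
Set P = MC: 117 = 53 - 40y + 6y^2 → -64 - 40y + 6y^2 = 0. The roots are y = -4/3 and y = 8; the profit-maximizing output is on the rising part of MC, so y* = 8.
Check: AVC at y = 8 is €21 ≤ P, so revenue covers variable cost.
Profit = P·y − TC = 117·8 − 318 = €618.

Produce at y = 8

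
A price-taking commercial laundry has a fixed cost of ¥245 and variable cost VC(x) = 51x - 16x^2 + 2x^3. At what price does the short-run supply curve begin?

Short-run supply begins at min AVC. From VC = 51x - 16x^2 + 2x^3, AVC = 51 - 16x + 2x^2.
At the minimum of AVC, MC = AVC. MC = 51 - 32x + 6x^2; setting MC = AVC gives 4x^2 - 16x = 0, so x = 4. min AVC = 19.
So the shutdown price is ¥19.

¥19 per unit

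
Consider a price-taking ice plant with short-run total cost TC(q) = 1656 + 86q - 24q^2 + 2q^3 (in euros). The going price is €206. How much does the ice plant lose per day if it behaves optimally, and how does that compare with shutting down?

Profit = -€56 at q = 10

AVC = 86 - 24q + 2q^2 has its minimum €14 at q = 6; price €206 clears that bar, so the firm operates.
MC = 86 - 48q + 6q^2. Setting P = MC and taking the root on the rising branch gives q* = 10.
TR = 206·10 = 2060. TC = 1656 + 460 = 2116. Profit = 2060 − 2116 = -€56.
Shutting down would mean losing the fixed cost of €1656, so operating at a loss of €56 is better by €1600.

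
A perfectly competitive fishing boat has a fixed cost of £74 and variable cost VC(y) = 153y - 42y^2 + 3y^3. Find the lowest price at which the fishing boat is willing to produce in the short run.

The shutdown price is the minimum of AVC. VC = 153y - 42y^2 + 3y^3, so AVC = 153 - 42y + 3y^2.
At the minimum of AVC, MC = AVC. MC = 153 - 84y + 9y^2; setting MC = AVC gives 6y^2 - 42y = 0, so y = 7. min AVC = 6.
So the shutdown price is £6.

£6 per unit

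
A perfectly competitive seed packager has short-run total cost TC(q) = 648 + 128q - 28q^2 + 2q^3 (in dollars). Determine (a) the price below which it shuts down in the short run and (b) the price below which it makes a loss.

Shutdown price = $30; break-even price = $110

Shutdown price = min AVC. AVC = 128 - 28q + 2q^2, with vertex at q = 7 and minimum $30.
ATC = 648/q + 128 - 28q + 2q^2. Setting dATC/dq = −648/q^2 − 28 + 4q = 0 gives q = 9 (since 4·9^3 − 28·9^2 = 648).
min ATC = 648/9 + 128 − 28·9 + 2·9^2 = $110. That is the break-even price.
Between these two prices the firm operates at a loss; above $110 it earns a profit.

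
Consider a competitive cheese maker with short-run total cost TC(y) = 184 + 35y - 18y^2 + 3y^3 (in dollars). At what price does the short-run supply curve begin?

The firm shuts down when price falls below the minimum of average variable cost. AVC = VC/y = 35 - 18y + 3y^2.
dAVC/dy = -18 + 6y = 0 gives y = 3. min AVC = 35 - 18·3 + 3·3^2 = 8.
So the shutdown price is $8.

$8 per unit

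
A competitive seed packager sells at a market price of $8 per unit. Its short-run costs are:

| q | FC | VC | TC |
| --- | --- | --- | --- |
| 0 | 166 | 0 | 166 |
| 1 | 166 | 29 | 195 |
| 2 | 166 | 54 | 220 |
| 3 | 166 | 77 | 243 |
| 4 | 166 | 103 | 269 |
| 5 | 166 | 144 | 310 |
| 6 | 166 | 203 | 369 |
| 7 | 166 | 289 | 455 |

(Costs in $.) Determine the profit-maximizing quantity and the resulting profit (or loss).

q = 0 (shut down); profit = -$166

Profit at each row (π = 8q − TC): q=0: -166; q=1: -187; q=2: -204; q=3: -219; q=4: -237; q=5: -270; q=6: -321; q=7: -399.
Profit is highest at q = 0. Equivalently, the lowest AVC in the table is 77/3 ≈ $25.67 at q = 3, and P = $8 falls below it — price never covers variable cost, so the firm shuts down and loses only its fixed cost.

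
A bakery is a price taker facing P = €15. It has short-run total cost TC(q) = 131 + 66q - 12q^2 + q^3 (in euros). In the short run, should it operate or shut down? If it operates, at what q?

Shut down

From TC, MC = TC'(q) = 66 - 24q + 3q^2 and AVC = VC/q = 66 - 12q + q^2.
AVC hits its minimum where MC = AVC, at q = 6, giving min AVC = 66 - 12·6 + 6^2 = €30.
Since P = €15 < min AVC = €30, price fails to cover variable cost at any output.
Best response: produce nothing and absorb the €131 fixed cost.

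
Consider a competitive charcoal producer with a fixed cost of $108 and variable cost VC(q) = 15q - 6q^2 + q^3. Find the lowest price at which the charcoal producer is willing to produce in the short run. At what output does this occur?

$6 per unit, at q = 3

The firm shuts down when price falls below the minimum of average variable cost. AVC = VC/q = 15 - 6q + q^2.
At the minimum of AVC, MC = AVC. MC = 15 - 12q + 3q^2; setting MC = AVC gives 2q^2 - 6q = 0, so q = 3. min AVC = 6.
The firm shuts down for any P below $6.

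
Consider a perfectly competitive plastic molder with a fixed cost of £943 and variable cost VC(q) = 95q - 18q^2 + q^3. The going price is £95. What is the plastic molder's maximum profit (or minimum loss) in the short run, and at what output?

Profit = -£79 at q = 12

AVC = 95 - 18q + q^2 has its minimum £14 at q = 9; price £95 clears that bar, so the firm operates.
MC = 95 - 36q + 3q^2. Setting P = MC and taking the root on the rising branch gives q* = 12.
TR = 95·12 = 1140. TC = 943 + 276 = 1219. Profit = 1140 − 1219 = -£79.
That loss of £79 beats the £943 the firm would lose by shutting down; producing recovers £864 of fixed cost.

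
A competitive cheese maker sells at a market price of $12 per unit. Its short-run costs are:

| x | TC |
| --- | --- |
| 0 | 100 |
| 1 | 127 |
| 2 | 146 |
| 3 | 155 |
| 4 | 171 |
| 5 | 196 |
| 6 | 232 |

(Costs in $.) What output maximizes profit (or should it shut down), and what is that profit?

Profit at each row (π = 12x − TC): x=0: -100; x=1: -115; x=2: -122; x=3: -119; x=4: -123; x=5: -136; x=6: -160.
Profit is highest at x = 0. Equivalently, the lowest AVC in the table is 71/4 ≈ $17.75 at x = 4, and P = $12 falls below it — price never covers variable cost, so the firm shuts down and loses only its fixed cost.

x = 0 (shut down); profit = -$100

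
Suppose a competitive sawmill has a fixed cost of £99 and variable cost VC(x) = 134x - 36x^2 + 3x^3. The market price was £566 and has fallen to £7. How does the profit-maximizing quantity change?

Output falls from 12 to 0 (the firm shuts down)

AVC = 134 - 36x + 3x^2, minimized at x = 6 where min AVC = £26. MC = 134 - 72x + 9x^2.
With P = £566 above the shutdown price, P = MC gives x = 12.
At P = £7 < min AVC = £26, price no longer covers variable cost at any output, so the firm shuts down: x = 0.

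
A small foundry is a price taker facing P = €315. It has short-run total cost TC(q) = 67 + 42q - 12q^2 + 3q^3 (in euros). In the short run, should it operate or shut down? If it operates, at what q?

Produce at q = 7

From TC, MC = TC'(q) = 42 - 24q + 9q^2 and AVC = VC/q = 42 - 12q + 3q^2.
The AVC parabola has its vertex at q = 12/6 = 2, where AVC = 42 - 12·2 + 3·2^2 = €30.
P = €315 exceeds min AVC = €30, so the firm stays open.
Set P = MC: 315 = 42 - 24q + 9q^2 → -273 - 24q + 9q^2 = 0. The roots are q = -13/3 and q = 7; the profit-maximizing output is on the rising part of MC, so q* = 7.
Check: AVC at q = 7 is €105 ≤ P, so revenue covers variable cost.
Profit = P·q − TC = 315·7 − 802 = €1403.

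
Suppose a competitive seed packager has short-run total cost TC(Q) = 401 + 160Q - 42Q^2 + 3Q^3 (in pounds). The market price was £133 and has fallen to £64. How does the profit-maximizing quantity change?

AVC = 160 - 42Q + 3Q^2, minimized at Q = 7 where min AVC = £13. MC = 160 - 84Q + 9Q^2.
With P = £133 above the shutdown price, P = MC gives Q = 9.
At P = £64 ≥ min AVC, set P = MC: Q = 8. The firm stays open but cuts output.

Output falls from 9 to 8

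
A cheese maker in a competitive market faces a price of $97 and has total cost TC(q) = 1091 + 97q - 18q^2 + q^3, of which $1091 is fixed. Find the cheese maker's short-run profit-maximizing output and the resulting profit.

Profit = -$227 at q = 12

AVC = 97 - 18q + q^2; min AVC = $16 at q = 9. Since P = $97 ≥ min AVC, the firm produces.
MC = 97 - 36q + 3q^2. Setting P = MC and taking the root on the rising branch gives q* = 12.
TR = 97·12 = 1164. TC = 1091 + 300 = 1391. Profit = 1164 − 1391 = -$227.
That loss of $227 beats the $1091 the firm would lose by shutting down; producing recovers $864 of fixed cost.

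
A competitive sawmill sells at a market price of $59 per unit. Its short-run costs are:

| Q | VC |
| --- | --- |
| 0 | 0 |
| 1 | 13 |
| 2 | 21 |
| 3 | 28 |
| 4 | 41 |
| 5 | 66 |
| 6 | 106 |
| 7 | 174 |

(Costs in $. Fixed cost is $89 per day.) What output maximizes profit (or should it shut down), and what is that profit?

Tabulate TR − TC: Q=0: -89; Q=1: -43; Q=2: 8; Q=3: 60; Q=4: 106; Q=5: 140; Q=6: 159; Q=7: 150.
Profit is maximized at Q = 6. AVC there is 106/6 = $17.67 ≤ P, so producing beats shutting down (which would give -$89).

Q = 6; profit = $159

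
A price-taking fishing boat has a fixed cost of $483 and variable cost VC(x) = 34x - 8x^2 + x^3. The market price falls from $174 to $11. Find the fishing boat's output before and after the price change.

AVC = 34 - 8x + x^2, minimized at x = 4 where min AVC = $18. MC = 34 - 16x + 3x^2.
With P = $174 above the shutdown price, P = MC gives x = 10.
At P = $11 < min AVC = $18, price no longer covers variable cost at any output, so the firm shuts down: x = 0.

Output falls from 10 to 0 (the firm shuts down)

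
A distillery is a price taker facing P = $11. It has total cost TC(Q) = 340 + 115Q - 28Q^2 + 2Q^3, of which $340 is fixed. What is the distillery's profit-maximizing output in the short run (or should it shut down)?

Shut down

Strip out fixed cost: VC = 115Q - 28Q^2 + 2Q^3. Then AVC = 115 - 28Q + 2Q^2 and MC = 115 - 56Q + 6Q^2.
The AVC parabola has its vertex at Q = 28/4 = 7, where AVC = 115 - 28·7 + 2·7^2 = $17.
P = $11 lies below min AVC = $17; no output level covers variable cost.
The firm minimizes its loss by shutting down and losing only its fixed cost of $340.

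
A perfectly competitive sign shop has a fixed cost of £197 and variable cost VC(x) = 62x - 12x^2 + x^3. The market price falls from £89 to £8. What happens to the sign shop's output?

MC = 62 - 24x + 3x^2; the shutdown threshold is min AVC = £26 (at x = 6).
With P = £89 above the shutdown price, P = MC gives x = 9.
At P = £8 < min AVC = £26, price no longer covers variable cost at any output, so the firm shuts down: x = 0.

Output falls from 9 to 0 (the firm shuts down)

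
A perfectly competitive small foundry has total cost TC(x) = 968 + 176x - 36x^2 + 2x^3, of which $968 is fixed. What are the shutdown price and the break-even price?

Shutdown price = $14; break-even price = $110

Shutdown price = min AVC. AVC = 176 - 36x + 2x^2, with vertex at x = 9 and minimum $14.
ATC = 968/x + 176 - 36x + 2x^2. Setting dATC/dx = −968/x^2 − 36 + 4x = 0 gives x = 11 (since 4·11^3 − 36·11^2 = 968).
min ATC = 968/11 + 176 − 36·11 + 2·11^2 = $110. That is the break-even price.
For $14 ≤ P < $110 the firm produces at a loss; below $14 it shuts down.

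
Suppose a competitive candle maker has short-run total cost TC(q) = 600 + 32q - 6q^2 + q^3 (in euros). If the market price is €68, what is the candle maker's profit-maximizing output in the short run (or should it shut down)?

Variable cost is VC = 32q - 6q^2 + q^3, so AVC = VC/q = 32 - 6q + q^2 and MC = dTC/dq = 32 - 12q + 3q^2.
The AVC parabola has its vertex at q = 6/2 = 3, where AVC = 32 - 6·3 + 3^2 = €23.
P = €68 exceeds min AVC = €23, so the firm stays open.
Set P = MC: 68 = 32 - 12q + 3q^2 → -36 - 12q + 3q^2 = 0. The roots are q = -2 and q = 6; the profit-maximizing output is on the rising part of MC, so q* = 6.
Check: AVC at q = 6 is €32 ≤ P, so revenue covers variable cost.
Profit = P·q − TC = 68·6 − 792 = -€384, a loss, but smaller than the €600 fixed cost the firm would lose by shutting down.

Produce at q = 6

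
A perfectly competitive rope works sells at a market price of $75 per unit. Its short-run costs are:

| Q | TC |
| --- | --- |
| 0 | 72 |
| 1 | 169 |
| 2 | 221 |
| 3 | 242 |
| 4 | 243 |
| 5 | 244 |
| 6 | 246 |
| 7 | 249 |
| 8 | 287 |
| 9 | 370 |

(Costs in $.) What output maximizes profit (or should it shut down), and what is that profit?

Q = 8; profit = $313

Tabulate TR − TC: Q=0: -72; Q=1: -94; Q=2: -71; Q=3: -17; Q=4: 57; Q=5: 131; Q=6: 204; Q=7: 276; Q=8: 313; Q=9: 305.
Profit is maximized at Q = 8. AVC there is 215/8 = $26.88 ≤ P, so producing beats shutting down (which would give -$72).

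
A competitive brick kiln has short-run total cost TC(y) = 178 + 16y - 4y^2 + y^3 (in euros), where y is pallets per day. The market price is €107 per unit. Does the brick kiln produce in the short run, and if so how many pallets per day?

Strip out fixed cost: VC = 16y - 4y^2 + y^3. Then AVC = 16 - 4y + y^2 and MC = 16 - 8y + 3y^2.
AVC is minimized where dAVC/dy = -4 + 2y = 0, at y = 2; min AVC = 16 - 4·2 + 2^2 = €12.
Since P = €107 ≥ min AVC = €12, price covers variable cost and the firm should produce.
Solving P = MC: -91 - 8y + 3y^2 = 0 ⇒ y = -13/3 or 7. On the upward-sloping branch, y* = 7.
Check: AVC at y = 7 is €37 ≤ P, so revenue covers variable cost.
Profit = P·y − TC = 107·7 − 437 = €312.

Produce at y = 7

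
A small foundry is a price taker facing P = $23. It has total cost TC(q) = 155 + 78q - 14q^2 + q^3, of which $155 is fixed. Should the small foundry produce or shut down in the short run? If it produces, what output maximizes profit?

Variable cost is VC = 78q - 14q^2 + q^3, so AVC = VC/q = 78 - 14q + q^2 and MC = dTC/dq = 78 - 28q + 3q^2.
AVC is minimized where dAVC/dq = -14 + 2q = 0, at q = 7; min AVC = 78 - 14·7 + 7^2 = $29.
P = $23 lies below min AVC = $29; no output level covers variable cost.
Shutting down limits the loss to fixed cost, $155.

Shut down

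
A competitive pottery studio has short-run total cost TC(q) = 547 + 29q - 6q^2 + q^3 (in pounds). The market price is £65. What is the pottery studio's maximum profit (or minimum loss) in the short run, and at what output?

Profit = -£331 at q = 6

AVC = 29 - 6q + q^2; min AVC = £20 at q = 3. Since P = £65 ≥ min AVC, the firm produces.
MC = 29 - 12q + 3q^2. Setting P = MC and taking the root on the rising branch gives q* = 6.
TR = 65·6 = 390. TC = 547 + 174 = 721. Profit = 390 − 721 = -£331.
By producing, the firm covers all variable cost plus £216 of fixed cost; shutting down would lose the full £547.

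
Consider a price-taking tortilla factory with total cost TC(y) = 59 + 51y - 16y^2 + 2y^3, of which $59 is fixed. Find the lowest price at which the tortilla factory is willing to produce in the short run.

Short-run supply begins at min AVC. From VC = 51y - 16y^2 + 2y^3, AVC = 51 - 16y + 2y^2.
At the minimum of AVC, MC = AVC. MC = 51 - 32y + 6y^2; setting MC = AVC gives 4y^2 - 16y = 0, so y = 4. min AVC = 19.
So the shutdown price is $19.

$19 per unit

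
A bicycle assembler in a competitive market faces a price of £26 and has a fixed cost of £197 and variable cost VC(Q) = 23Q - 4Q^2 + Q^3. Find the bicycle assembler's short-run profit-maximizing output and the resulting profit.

Profit = -£179 at Q = 3

AVC = 23 - 4Q + Q^2; min AVC = £19 at Q = 2. Since P = £26 ≥ min AVC, the firm produces.
With MC = 23 - 8Q + 3Q^2, P = MC on the upward-sloping part at Q* = 3.
TR = 26·3 = 78. TC = 197 + 60 = 257. Profit = 78 − 257 = -£179.
That loss of £179 beats the £197 the firm would lose by shutting down; producing recovers £18 of fixed cost.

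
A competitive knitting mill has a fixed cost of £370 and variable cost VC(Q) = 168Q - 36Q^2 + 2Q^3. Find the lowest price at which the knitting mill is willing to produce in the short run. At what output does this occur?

The shutdown price is the minimum of AVC. VC = 168Q - 36Q^2 + 2Q^3, so AVC = 168 - 36Q + 2Q^2.
dAVC/dQ = -36 + 4Q = 0 gives Q = 9. min AVC = 168 - 36·9 + 2·9^2 = 6.
The firm shuts down for any P below £6.

£6 per unit, at Q = 9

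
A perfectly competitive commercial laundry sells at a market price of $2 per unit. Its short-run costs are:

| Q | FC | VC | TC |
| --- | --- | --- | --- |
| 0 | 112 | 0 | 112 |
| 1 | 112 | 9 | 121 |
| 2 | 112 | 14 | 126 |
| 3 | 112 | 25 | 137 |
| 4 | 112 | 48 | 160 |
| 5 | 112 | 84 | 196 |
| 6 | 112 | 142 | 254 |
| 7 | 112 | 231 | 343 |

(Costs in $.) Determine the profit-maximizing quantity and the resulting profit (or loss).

Q = 0 (shut down); profit = -$112

Profit at each row (π = 2Q − TC): Q=0: -112; Q=1: -119; Q=2: -122; Q=3: -131; Q=4: -152; Q=5: -186; Q=6: -242; Q=7: -329.
Profit is highest at Q = 0. Equivalently, the lowest AVC in the table is 14/2 ≈ $7 at Q = 2, and P = $2 falls below it — price never covers variable cost, so the firm shuts down and loses only its fixed cost.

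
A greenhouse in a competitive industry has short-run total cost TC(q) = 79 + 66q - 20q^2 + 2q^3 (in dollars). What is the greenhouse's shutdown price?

Short-run supply begins at min AVC. From VC = 66q - 20q^2 + 2q^3, AVC = 66 - 20q + 2q^2.
At the minimum of AVC, MC = AVC. MC = 66 - 40q + 6q^2; setting MC = AVC gives 4q^2 - 20q = 0, so q = 5. min AVC = 16.
So the shutdown price is $16.

$16 per unit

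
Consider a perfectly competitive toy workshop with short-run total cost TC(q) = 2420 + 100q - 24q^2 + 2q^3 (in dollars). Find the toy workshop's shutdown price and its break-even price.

Shutdown price = $28; break-even price = $298

Shutdown price = min AVC. AVC = 100 - 24q + 2q^2, with vertex at q = 6 and minimum $28.
ATC = 2420/q + 100 - 24q + 2q^2. Setting dATC/dq = −2420/q^2 − 24 + 4q = 0 gives q = 11 (since 4·11^3 − 24·11^2 = 2420).
min ATC = 2420/11 + 100 − 24·11 + 2·11^2 = $298. That is the break-even price.
For $28 ≤ P < $298 the firm produces at a loss; below $28 it shuts down.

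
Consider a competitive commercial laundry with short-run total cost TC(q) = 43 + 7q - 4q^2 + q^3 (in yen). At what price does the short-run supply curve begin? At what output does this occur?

¥3 per unit, at q = 2

The shutdown price is the minimum of AVC. VC = 7q - 4q^2 + q^3, so AVC = 7 - 4q + q^2.
dAVC/dq = -4 + 2q = 0 gives q = 2. min AVC = 7 - 4·2 + 2^2 = 3.
The firm shuts down for any P below ¥3.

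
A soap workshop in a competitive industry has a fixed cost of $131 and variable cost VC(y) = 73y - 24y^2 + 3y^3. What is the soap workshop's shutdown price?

The firm shuts down when price falls below the minimum of average variable cost. AVC = VC/y = 73 - 24y + 3y^2.
dAVC/dy = -24 + 6y = 0 gives y = 4. min AVC = 73 - 24·4 + 3·4^2 = 25.
For P < $25 the firm produces nothing.

$25 per unit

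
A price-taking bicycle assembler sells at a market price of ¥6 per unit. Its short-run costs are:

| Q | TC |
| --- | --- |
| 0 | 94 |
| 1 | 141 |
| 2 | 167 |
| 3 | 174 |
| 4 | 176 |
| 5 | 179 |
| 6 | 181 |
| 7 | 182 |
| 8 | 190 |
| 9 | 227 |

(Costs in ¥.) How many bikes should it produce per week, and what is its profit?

Compute π = P·Q − TC at each output: Q=0: -94; Q=1: -135; Q=2: -155; Q=3: -156; Q=4: -152; Q=5: -149; Q=6: -145; Q=7: -140; Q=8: -142; Q=9: -173.
Profit is highest at Q = 0. Equivalently, the lowest AVC in the table is 96/8 ≈ ¥12 at Q = 8, and P = ¥6 falls below it — price never covers variable cost, so the firm shuts down and loses only its fixed cost.

Q = 0 (shut down); profit = -¥94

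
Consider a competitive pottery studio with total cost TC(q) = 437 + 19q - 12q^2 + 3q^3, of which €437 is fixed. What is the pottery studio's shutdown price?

€7 per unit

The shutdown price is the minimum of AVC. VC = 19q - 12q^2 + 3q^3, so AVC = 19 - 12q + 3q^2.
At the minimum of AVC, MC = AVC. MC = 19 - 24q + 9q^2; setting MC = AVC gives 6q^2 - 12q = 0, so q = 2. min AVC = 7.
So the shutdown price is €7.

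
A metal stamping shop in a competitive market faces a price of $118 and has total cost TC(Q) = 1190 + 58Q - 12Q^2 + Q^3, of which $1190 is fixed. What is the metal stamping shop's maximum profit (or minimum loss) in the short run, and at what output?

AVC = 58 - 12Q + Q^2 has its minimum $22 at Q = 6; price $118 clears that bar, so the firm operates.
MC = 58 - 24Q + 3Q^2. Setting P = MC and taking the root on the rising branch gives Q* = 10.
TR = 118·10 = 1180. TC = 1190 + 380 = 1570. Profit = 1180 − 1570 = -$390.
Shutting down would mean losing the fixed cost of $1190, so operating at a loss of $390 is better by $800.

Profit = -$390 at Q = 10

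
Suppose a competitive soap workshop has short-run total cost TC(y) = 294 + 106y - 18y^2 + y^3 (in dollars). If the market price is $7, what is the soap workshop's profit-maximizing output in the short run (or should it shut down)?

Shut down

Strip out fixed cost: VC = 106y - 18y^2 + y^3. Then AVC = 106 - 18y + y^2 and MC = 106 - 36y + 3y^2.
AVC is minimized where dAVC/dy = -18 + 2y = 0, at y = 9; min AVC = 106 - 18·9 + 9^2 = $25.
Since P = $7 < min AVC = $25, price fails to cover variable cost at any output.
Best response: produce nothing and absorb the $294 fixed cost.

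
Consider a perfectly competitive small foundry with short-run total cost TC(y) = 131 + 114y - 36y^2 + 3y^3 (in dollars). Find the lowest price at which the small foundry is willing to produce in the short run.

The shutdown price is the minimum of AVC. VC = 114y - 36y^2 + 3y^3, so AVC = 114 - 36y + 3y^2.
At the minimum of AVC, MC = AVC. MC = 114 - 72y + 9y^2; setting MC = AVC gives 6y^2 - 36y = 0, so y = 6. min AVC = 6.
The firm shuts down for any P below $6.

$6 per unit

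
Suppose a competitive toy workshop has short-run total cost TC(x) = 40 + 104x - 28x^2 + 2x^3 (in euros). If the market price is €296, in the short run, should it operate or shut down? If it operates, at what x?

Produce at x = 12

Variable cost is VC = 104x - 28x^2 + 2x^3, so AVC = VC/x = 104 - 28x + 2x^2 and MC = dTC/dx = 104 - 56x + 6x^2.
AVC hits its minimum where MC = AVC, at x = 7, giving min AVC = 104 - 28·7 + 2·7^2 = €6.
Since P = €296 ≥ min AVC = €6, price covers variable cost and the firm should produce.
Set P = MC: 296 = 104 - 56x + 6x^2 → -192 - 56x + 6x^2 = 0. The roots are x = -8/3 and x = 12; the profit-maximizing output is on the rising part of MC, so x* = 12.
Check: AVC at x = 12 is €56 ≤ P, so revenue covers variable cost.
Profit = P·x − TC = 296·12 − 712 = €2840.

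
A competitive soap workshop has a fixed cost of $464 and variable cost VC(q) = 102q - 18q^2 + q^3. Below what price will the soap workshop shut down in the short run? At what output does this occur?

$21 per unit, at q = 9

The shutdown price is the minimum of AVC. VC = 102q - 18q^2 + q^3, so AVC = 102 - 18q + q^2.
dAVC/dq = -18 + 2q = 0 gives q = 9. min AVC = 102 - 18·9 + 9^2 = 21.
For P < $21 the firm produces nothing.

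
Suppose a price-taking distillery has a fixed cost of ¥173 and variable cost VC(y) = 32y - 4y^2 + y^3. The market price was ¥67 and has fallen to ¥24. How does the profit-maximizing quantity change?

AVC = 32 - 4y + y^2, minimized at y = 2 where min AVC = ¥28. MC = 32 - 8y + 3y^2.
At P = ¥67 ≥ min AVC, set P = MC on the rising branch: y = 5.
At P = ¥24 < min AVC = ¥28, price no longer covers variable cost at any output, so the firm shuts down: y = 0.

Output falls from 5 to 0 (the firm shuts down)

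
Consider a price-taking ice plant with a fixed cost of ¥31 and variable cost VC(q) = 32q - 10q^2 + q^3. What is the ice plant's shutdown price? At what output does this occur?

¥7 per unit, at q = 5

The shutdown price is the minimum of AVC. VC = 32q - 10q^2 + q^3, so AVC = 32 - 10q + q^2.
At the minimum of AVC, MC = AVC. MC = 32 - 20q + 3q^2; setting MC = AVC gives 2q^2 - 10q = 0, so q = 5. min AVC = 7.
The firm shuts down for any P below ¥7.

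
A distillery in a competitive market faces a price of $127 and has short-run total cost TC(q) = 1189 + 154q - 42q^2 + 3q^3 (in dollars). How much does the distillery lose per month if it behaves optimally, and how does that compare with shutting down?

Profit = -$217 at q = 9

AVC = 154 - 42q + 3q^2; min AVC = $7 at q = 7. Since P = $127 ≥ min AVC, the firm produces.
With MC = 154 - 84q + 9q^2, P = MC on the upward-sloping part at q* = 9.
TR = 127·9 = 1143. TC = 1189 + 171 = 1360. Profit = 1143 − 1360 = -$217.
Shutting down would mean losing the fixed cost of $1189, so operating at a loss of $217 is better by $972.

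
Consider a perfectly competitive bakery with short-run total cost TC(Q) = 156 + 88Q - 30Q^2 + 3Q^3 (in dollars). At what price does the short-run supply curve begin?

$13 per unit

Short-run supply begins at min AVC. From VC = 88Q - 30Q^2 + 3Q^3, AVC = 88 - 30Q + 3Q^2.
At the minimum of AVC, MC = AVC. MC = 88 - 60Q + 9Q^2; setting MC = AVC gives 6Q^2 - 30Q = 0, so Q = 5. min AVC = 13.
So the shutdown price is $13.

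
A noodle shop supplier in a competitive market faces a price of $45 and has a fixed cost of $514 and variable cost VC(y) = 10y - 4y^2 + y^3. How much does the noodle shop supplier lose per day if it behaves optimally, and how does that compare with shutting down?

AVC = 10 - 4y + y^2 has its minimum $6 at y = 2; price $45 clears that bar, so the firm operates.
MC = 10 - 8y + 3y^2. Setting P = MC and taking the root on the rising branch gives y* = 5.
TR = 45·5 = 225. TC = 514 + 75 = 589. Profit = 225 − 589 = -$364.
Shutting down would mean losing the fixed cost of $514, so operating at a loss of $364 is better by $150.

Profit = -$364 at y = 5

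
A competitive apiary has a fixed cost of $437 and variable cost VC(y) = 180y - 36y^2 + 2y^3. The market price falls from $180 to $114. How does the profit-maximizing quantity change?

MC = 180 - 72y + 6y^2; the shutdown threshold is min AVC = $18 (at y = 9).
With P = $180 above the shutdown price, P = MC gives y = 12.
At P = $114 ≥ min AVC, set P = MC: y = 11. The firm stays open but cuts output.

Output falls from 12 to 11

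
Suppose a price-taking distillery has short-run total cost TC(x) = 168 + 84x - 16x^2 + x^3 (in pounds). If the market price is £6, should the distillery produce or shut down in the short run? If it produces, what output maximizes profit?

From TC, MC = TC'(x) = 84 - 32x + 3x^2 and AVC = VC/x = 84 - 16x + x^2.
AVC hits its minimum where MC = AVC, at x = 8, giving min AVC = 84 - 16·8 + 8^2 = £20.
With P < min AVC (£6 < £20), every unit sold adds to the loss.
Shutting down limits the loss to fixed cost, £168.

Shut down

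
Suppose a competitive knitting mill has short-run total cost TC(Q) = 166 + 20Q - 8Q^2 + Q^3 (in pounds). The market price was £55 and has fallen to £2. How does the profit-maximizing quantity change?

Output falls from 7 to 0 (the firm shuts down)

AVC = 20 - 8Q + Q^2, minimized at Q = 4 where min AVC = £4. MC = 20 - 16Q + 3Q^2.
With P = £55 above the shutdown price, P = MC gives Q = 7.
At P = £2 < min AVC = £4, price no longer covers variable cost at any output, so the firm shuts down: Q = 0.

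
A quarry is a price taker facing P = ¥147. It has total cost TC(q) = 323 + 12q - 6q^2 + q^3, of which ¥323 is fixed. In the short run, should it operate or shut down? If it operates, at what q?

Variable cost is VC = 12q - 6q^2 + q^3, so AVC = VC/q = 12 - 6q + q^2 and MC = dTC/dq = 12 - 12q + 3q^2.
AVC hits its minimum where MC = AVC, at q = 3, giving min AVC = 12 - 6·3 + 3^2 = ¥3.
Because ¥147 ≥ ¥3, revenue can cover variable cost; the firm operates.
Solving P = MC: -135 - 12q + 3q^2 = 0 ⇒ q = -5 or 9. On the upward-sloping branch, q* = 9.
Check: AVC at q = 9 is ¥39 ≤ P, so revenue covers variable cost.
Profit = P·q − TC = 147·9 − 674 = ¥649.

Produce at q = 9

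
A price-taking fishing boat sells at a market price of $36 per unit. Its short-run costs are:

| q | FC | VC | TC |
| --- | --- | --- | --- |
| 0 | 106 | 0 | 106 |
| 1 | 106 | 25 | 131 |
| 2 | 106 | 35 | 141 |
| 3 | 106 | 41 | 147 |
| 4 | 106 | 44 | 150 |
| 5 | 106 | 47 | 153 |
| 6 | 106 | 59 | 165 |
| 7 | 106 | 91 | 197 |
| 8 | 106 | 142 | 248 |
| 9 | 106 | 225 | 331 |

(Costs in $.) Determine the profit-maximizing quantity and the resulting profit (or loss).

Compute π = P·q − TC at each output: q=0: -106; q=1: -95; q=2: -69; q=3: -39; q=4: -6; q=5: 27; q=6: 51; q=7: 55; q=8: 40; q=9: -7.
Profit is maximized at q = 7. AVC there is 91/7 = $13 ≤ P, so producing beats shutting down (which would give -$106).

q = 7; profit = $55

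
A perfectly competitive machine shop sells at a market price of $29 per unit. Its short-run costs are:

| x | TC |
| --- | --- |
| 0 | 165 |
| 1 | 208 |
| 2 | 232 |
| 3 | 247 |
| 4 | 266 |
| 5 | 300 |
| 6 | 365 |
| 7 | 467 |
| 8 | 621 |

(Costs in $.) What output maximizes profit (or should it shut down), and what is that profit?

Tabulate TR − TC: x=0: -165; x=1: -179; x=2: -174; x=3: -160; x=4: -150; x=5: -155; x=6: -191; x=7: -264; x=8: -389.
Profit is maximized at x = 4. AVC there is 101/4 = $25.25 ≤ P, so producing beats shutting down (which would give -$165).

x = 4; profit = -$150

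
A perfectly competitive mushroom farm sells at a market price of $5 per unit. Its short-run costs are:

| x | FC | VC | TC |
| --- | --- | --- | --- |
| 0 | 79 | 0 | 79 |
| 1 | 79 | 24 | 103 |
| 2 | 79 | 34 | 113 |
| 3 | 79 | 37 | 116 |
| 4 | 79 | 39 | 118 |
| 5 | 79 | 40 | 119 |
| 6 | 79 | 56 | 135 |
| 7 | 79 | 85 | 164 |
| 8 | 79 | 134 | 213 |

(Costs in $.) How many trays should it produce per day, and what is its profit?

Tabulate TR − TC: x=0: -79; x=1: -98; x=2: -103; x=3: -101; x=4: -98; x=5: -94; x=6: -105; x=7: -129; x=8: -173.
Profit is highest at x = 0. Equivalently, the lowest AVC in the table is 40/5 ≈ $8 at x = 5, and P = $5 falls below it — price never covers variable cost, so the firm shuts down and loses only its fixed cost.

x = 0 (shut down); profit = -$79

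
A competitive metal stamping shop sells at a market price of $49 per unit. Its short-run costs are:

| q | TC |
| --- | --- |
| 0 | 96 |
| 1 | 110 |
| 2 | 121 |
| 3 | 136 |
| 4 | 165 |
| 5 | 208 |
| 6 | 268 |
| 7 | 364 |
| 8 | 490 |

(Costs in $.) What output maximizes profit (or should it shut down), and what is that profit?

Compute π = P·q − TC at each output: q=0: -96; q=1: -61; q=2: -23; q=3: 11; q=4: 31; q=5: 37; q=6: 26; q=7: -21; q=8: -98.
Profit is maximized at q = 5. AVC there is 112/5 = $22.40 ≤ P, so producing beats shutting down (which would give -$96).

q = 5; profit = $37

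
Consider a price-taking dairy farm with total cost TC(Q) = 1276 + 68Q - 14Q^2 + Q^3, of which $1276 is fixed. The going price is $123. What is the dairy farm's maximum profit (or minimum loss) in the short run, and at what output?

Profit = -$308 at Q = 11

AVC = 68 - 14Q + Q^2; min AVC = $19 at Q = 7. Since P = $123 ≥ min AVC, the firm produces.
With MC = 68 - 28Q + 3Q^2, P = MC on the upward-sloping part at Q* = 11.
TR = 123·11 = 1353. TC = 1276 + 385 = 1661. Profit = 1353 − 1661 = -$308.
That loss of $308 beats the $1276 the firm would lose by shutting down; producing recovers $968 of fixed cost.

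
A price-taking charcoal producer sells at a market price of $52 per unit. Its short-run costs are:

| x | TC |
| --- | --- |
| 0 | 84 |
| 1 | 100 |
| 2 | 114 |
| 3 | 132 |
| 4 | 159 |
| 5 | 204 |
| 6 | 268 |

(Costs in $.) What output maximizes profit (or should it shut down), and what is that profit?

Compute π = P·x − TC at each output: x=0: -84; x=1: -48; x=2: -10; x=3: 24; x=4: 49; x=5: 56; x=6: 44.
Profit is maximized at x = 5. AVC there is 120/5 = $24 ≤ P, so producing beats shutting down (which would give -$84).

x = 5; profit = $56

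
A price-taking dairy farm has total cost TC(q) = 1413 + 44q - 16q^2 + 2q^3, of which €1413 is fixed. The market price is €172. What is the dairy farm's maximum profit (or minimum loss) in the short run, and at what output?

Profit = -€389 at q = 8

AVC = 44 - 16q + 2q^2 has its minimum €12 at q = 4; price €172 clears that bar, so the firm operates.
With MC = 44 - 32q + 6q^2, P = MC on the upward-sloping part at q* = 8.
TR = 172·8 = 1376. TC = 1413 + 352 = 1765. Profit = 1376 − 1765 = -€389.
By producing, the firm covers all variable cost plus €1024 of fixed cost; shutting down would lose the full €1413.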